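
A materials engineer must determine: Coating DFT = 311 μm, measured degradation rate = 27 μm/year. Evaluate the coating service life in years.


Service life = thickness / degradation rate
Life = 311 / 27 = 11.5 years

11.5 years


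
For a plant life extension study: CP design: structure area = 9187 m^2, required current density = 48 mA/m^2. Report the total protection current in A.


I = area * current density, then convert mA → A (÷1000)
I = 9187 * 48 / 1000 = 440.98 A

440.98 A


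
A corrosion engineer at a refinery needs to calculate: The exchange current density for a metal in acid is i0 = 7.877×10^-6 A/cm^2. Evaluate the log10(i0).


i0 = 7.877×10^-6 A/cm^2
log10(i0) = -5.104

-5.104


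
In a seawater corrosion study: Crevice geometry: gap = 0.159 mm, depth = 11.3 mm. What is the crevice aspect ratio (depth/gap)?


Aspect ratio = depth / gap
Ratio = 11.3 / 0.159 = 71.1

71.1


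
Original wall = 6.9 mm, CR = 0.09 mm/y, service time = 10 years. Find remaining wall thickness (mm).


Remaining wall = original − CR × time
t = 6.9 − 0.09*10 = 6.9 − 0.9 = 6.0 mm

6.0 mm


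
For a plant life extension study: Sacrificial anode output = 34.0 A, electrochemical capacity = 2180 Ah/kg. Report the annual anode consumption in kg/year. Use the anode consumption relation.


Annual consumption = current * hours per year / capacity
Rate = 34.0 * 8760 / 2180 = 136.6 kg/year

136.6 kg/year


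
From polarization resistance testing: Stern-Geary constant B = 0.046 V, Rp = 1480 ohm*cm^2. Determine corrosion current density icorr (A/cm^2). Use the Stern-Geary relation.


Apply the Stern-Geary relation: icorr = B / Rp
icorr = 0.046 / 1480 = 3.108×10^-5 A/cm^2

3.108×10^-5 A/cm^2


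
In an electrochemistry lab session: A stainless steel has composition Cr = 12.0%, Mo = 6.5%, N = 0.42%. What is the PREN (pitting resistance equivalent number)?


Apply the PREN formula: PREN = Cr + 3.3*Mo + 16*N
PREN = 12.0 + 3.3*6.5 + 16*0.42
PREN = 12.0 + 21.45 + 6.72 = 40.17

40.17


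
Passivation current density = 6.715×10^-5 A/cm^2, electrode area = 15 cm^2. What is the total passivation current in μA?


I = i_pass * A, then convert A → μA (×10^6)
I = 6.715×10^-5 * 15 * 10^6 = 1007.25 μA

1007.25 μA


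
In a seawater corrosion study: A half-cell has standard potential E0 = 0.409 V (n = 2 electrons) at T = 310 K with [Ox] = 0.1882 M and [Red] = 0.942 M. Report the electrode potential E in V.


Apply the Nernst equation: E = E0 + (RT/nF)*ln([Ox]/[Red])
Step 1: RT/nF = 8.314*310/(2*96485) = 0.01335617 V
Step 2: [Ox]/[Red] = 0.1882/0.942 = 0.199788
Step 3: ln(0.199788) = -1.610498
Step 4: correction = 0.01335617 * -1.610498 = -0.022 V
E = 0.409 + -0.022 = 0.387 V

0.387 V


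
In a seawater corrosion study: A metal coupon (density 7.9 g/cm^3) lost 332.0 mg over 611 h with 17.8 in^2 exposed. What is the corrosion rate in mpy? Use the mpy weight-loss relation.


Apply the mpy weight-loss relation: CR = 534 * W / (D * A * T)
Numerator: 534 * 332.0 = 177288.0
Denominator: 7.9 * 17.8 * 611 = 85918.82
CR = 177288.0 / 85918.82 = 2.0634 mpy

2.0634 mpy


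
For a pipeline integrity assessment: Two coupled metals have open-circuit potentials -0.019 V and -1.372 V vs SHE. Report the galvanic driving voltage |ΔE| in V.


Driving voltage is the absolute potential difference.
|ΔE| = |-0.019 − (-1.372)| = 1.353 V

1.353 V


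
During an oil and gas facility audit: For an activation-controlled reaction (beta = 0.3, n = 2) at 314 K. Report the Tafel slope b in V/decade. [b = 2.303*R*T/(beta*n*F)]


Apply the Tafel slope relation: b = 2.303*R*T/(beta*n*F)
Numerator: 2.303 * 8.314 * 314 = 6012.2
Denominator: 0.3 * 2 * 96485 = 57891.0
b = 6012.2 / 57891.0 = 0.104 V/decade

0.104 V/decade


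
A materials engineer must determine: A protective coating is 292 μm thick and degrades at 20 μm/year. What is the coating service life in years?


Service life = thickness / degradation rate
Life = 292 / 20 = 14.6 years

14.6 years


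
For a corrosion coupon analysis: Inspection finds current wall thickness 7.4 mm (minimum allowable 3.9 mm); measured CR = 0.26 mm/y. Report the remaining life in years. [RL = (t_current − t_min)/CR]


Apply the remaining-life relation: RL = (t_current − t_min) / CR
RL = (7.4 − 3.9) / 0.26 = 3.5 / 0.26 = 13.5 years

13.5 years


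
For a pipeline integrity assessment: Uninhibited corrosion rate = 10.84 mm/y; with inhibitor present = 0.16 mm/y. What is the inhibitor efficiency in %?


Apply the inhibitor-efficiency definition: IE = (CR_blank − CR_inh)/CR_blank × 100
IE = (10.84 − 0.16) / 10.84 × 100
IE = 10.68 / 10.84 × 100 = 98.5 %

98.5 %


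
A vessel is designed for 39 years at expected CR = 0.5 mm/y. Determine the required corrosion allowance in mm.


Corrosion allowance = CR × design life
CA = 0.5 * 39 = 19.5 mm

19.5 mm


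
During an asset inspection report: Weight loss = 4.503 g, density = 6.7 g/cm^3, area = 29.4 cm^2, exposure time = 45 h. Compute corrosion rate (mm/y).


Apply the mm/y weight-loss relation: CR = 87600 * W / (D * A * T)
Numerator: 87600 * 4.503 = 394462.8
Denominator: 6.7 * 29.4 * 45 = 8864.1
CR = 394462.8 / 8864.1 = 44.5012 mm/y

44.5012 mm/y


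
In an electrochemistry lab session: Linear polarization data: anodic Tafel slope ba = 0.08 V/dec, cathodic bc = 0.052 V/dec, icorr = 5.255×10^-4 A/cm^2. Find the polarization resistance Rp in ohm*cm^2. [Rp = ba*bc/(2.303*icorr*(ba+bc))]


Apply the Stern-Geary equation: Rp = ba*bc / (2.303*icorr*(ba+bc))
ba*bc = 0.08*0.052 = 0.00416
ba+bc = 0.132; 2.303*icorr*(ba+bc) = 2.303*5.255×10^-4*0.132 = 1.597499×10^-4
Rp = 0.00416 / 1.597499×10^-4 = 26.0 ohm*cm^2

26.0 ohm*cm^2


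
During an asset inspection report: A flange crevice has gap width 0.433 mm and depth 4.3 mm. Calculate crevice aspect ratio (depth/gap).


Aspect ratio = depth / gap
Ratio = 4.3 / 0.433 = 9.9

9.9


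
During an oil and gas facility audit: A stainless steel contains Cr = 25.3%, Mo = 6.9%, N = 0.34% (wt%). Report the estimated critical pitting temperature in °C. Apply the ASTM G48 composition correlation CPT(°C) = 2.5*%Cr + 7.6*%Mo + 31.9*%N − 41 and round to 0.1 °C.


Apply the ASTM G48 empirical CPT estimate: CPT(°C) = 2.5*%Cr + 7.6*%Mo + 31.9*%N − 41
2.5*25.3 = 63.25; 7.6*6.9 = 52.44; 31.9*0.34 = 10.846
CPT = 63.25 + 52.44 + 10.846 − 41 = 85.536 °C
Rounded to 0.1 °C: CPT ≈ 85.5 °C

85.5 °C


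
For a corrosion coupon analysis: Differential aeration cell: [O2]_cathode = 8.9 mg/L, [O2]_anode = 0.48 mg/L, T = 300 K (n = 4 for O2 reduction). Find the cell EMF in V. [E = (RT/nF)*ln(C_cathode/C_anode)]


Apply the Nernst concentration-cell relation: E = (RT/nF)*ln(C_cathode/C_anode)
RT/nF = 8.314*300/(4*96485) = 0.00646266 V
ln(8.9/0.48) = 2.92002
E = 0.00646266 * 2.92002 = 0.01887 V

0.01887 V


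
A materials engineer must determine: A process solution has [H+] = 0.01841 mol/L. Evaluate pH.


pH = −log10[H+]
pH = −log10(0.01841) = 1.73

1.73


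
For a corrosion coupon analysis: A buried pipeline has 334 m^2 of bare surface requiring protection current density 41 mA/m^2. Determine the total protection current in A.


I = area * current density, then convert mA → A (÷1000)
I = 334 * 41 / 1000 = 13.69 A

13.69 A


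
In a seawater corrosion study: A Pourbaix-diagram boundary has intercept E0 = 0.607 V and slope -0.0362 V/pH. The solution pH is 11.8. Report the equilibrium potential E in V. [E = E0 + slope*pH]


Apply the Pourbaix line equation: E = E0 + slope*pH
E = 0.607 + (-0.0362)*11.8 = 0.607 + (-0.42716) = 0.17984 V
Rounded to 3 decimal places: E = 0.180 V

0.180 V


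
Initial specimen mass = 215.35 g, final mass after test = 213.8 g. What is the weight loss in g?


Weight loss = initial − final
WL = 215.35 − 213.8 = 1.55 g

1.55 g


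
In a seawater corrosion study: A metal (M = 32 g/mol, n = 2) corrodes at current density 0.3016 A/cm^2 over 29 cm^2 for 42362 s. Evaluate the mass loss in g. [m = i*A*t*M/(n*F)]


Apply Faraday's law: m = i*A*t*M / (n*F)
Total charge passed Q = i*A*t = 0.3016*29*42362 = 370514.9968 C
m = Q*M/(n*F) = 370514.9968*32/(2*96485) = 61.4421 g

61.4421 g


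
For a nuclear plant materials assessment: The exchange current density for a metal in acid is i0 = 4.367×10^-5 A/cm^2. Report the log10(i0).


i0 = 4.367×10^-5 A/cm^2
log10(i0) = -4.36

-4.36


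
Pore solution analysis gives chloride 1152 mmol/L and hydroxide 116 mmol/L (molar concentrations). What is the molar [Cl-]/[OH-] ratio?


Threshold parameter = [Cl-] / [OH-] (molar basis; both in mmol/L, so units cancel)
Ratio = 1152 / 116 = 9.93

9.93


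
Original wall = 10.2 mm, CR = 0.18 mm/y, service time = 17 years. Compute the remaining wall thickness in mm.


Remaining wall = original − CR × time
t = 10.2 − 0.18*17 = 10.2 − 3.06 = 7.14 mm

7.14 mm


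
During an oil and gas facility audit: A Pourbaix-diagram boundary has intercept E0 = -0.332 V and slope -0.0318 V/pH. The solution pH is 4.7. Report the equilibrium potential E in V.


Apply the Pourbaix line equation: E = E0 + slope*pH
E = -0.332 + (-0.0318)*4.7 = -0.332 + (-0.14946) = -0.48146 V
Rounded to 3 decimal places: E = -0.481 V

-0.481 V


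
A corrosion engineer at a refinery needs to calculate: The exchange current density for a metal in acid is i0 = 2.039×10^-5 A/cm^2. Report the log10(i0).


i0 = 2.039×10^-5 A/cm^2
log10(i0) = -4.691

-4.691


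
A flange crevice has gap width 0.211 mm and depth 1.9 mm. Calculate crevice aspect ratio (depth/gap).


Aspect ratio = depth / gap
Ratio = 1.9 / 0.211 = 9.0

9.0


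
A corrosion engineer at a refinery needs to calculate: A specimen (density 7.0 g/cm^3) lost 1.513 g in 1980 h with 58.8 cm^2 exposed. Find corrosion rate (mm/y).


Apply the mm/y weight-loss relation: CR = 87600 * W / (D * A * T)
Numerator: 87600 * 1.513 = 132538.8
Denominator: 7.0 * 58.8 * 1980 = 814968.0
CR = 132538.8 / 814968.0 = 0.162631 mm/y

0.162631 mm/y


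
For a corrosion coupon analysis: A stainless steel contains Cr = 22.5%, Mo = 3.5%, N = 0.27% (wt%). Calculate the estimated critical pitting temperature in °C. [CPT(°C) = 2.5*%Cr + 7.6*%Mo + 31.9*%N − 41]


Apply the ASTM G48 empirical CPT estimate: CPT(°C) = 2.5*%Cr + 7.6*%Mo + 31.9*%N − 41
2.5*22.5 = 56.25; 7.6*3.5 = 26.6; 31.9*0.27 = 8.613
CPT = 56.25 + 26.6 + 8.613 − 41 = 50.463 °C
Rounded to 0.1 °C: CPT ≈ 50.5 °C

50.5 °C


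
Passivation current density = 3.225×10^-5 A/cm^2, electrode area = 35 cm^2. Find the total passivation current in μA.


I = i_pass * A, then convert A → μA (×10^6)
I = 3.225×10^-5 * 35 * 10^6 = 1128.75 μA

1128.75 μA


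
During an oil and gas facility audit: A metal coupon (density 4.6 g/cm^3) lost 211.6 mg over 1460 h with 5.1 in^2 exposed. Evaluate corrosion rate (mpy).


Apply the mpy weight-loss relation: CR = 534 * W / (D * A * T)
Numerator: 534 * 211.6 = 112994.4
Denominator: 4.6 * 5.1 * 1460 = 34251.6
CR = 112994.4 / 34251.6 = 3.299 mpy

3.299 mpy


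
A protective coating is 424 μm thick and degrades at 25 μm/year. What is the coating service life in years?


Service life = thickness / degradation rate
Life = 424 / 25 = 17.0 years

17.0 years


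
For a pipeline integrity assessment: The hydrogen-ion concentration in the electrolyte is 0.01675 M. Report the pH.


pH = −log10[H+]
pH = −log10(0.01675) = 1.78

1.78


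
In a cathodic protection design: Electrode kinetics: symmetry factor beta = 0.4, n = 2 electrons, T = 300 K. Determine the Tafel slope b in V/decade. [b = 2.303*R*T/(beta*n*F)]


Apply the Tafel slope relation: b = 2.303*R*T/(beta*n*F)
Numerator: 2.303 * 8.314 * 300 = 5744.14
Denominator: 0.4 * 2 * 96485 = 77188.0
b = 5744.14 / 77188.0 = 0.074 V/decade

0.074 V/decade


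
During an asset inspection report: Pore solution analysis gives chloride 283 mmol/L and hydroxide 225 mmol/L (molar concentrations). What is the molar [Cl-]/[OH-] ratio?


Threshold parameter = [Cl-] / [OH-] (molar basis; both in mmol/L, so units cancel)
Ratio = 283 / 225 = 1.26

1.26


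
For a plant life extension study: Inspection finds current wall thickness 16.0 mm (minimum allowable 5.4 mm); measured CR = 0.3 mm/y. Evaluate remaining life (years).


Apply the remaining-life relation: RL = (t_current − t_min) / CR
RL = (16.0 − 5.4) / 0.3 = 10.6 / 0.3 = 35.3 years

35.3 years


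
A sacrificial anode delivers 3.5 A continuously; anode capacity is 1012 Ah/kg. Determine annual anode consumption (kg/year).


Annual consumption = current * hours per year / capacity
Rate = 3.5 * 8760 / 1012 = 30.3 kg/year

30.3 kg/year


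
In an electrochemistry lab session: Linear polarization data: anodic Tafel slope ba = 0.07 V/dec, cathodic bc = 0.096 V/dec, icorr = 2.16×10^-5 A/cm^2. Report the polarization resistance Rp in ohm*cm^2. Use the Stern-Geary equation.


Apply the Stern-Geary equation: Rp = ba*bc / (2.303*icorr*(ba+bc))
ba*bc = 0.07*0.096 = 0.00672
ba+bc = 0.166; 2.303*icorr*(ba+bc) = 2.303*2.16×10^-5*0.166 = 8.2576368×10^-6
Rp = 0.00672 / 8.2576368×10^-6 = 813.8 ohm*cm^2

813.8 ohm*cm^2


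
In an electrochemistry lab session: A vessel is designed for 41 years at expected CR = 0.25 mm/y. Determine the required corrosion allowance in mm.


Corrosion allowance = CR × design life
CA = 0.25 * 41 = 10.25 mm

10.25 mm


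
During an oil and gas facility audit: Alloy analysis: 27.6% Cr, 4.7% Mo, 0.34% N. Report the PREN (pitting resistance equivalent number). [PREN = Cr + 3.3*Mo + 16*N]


Apply the PREN formula: PREN = Cr + 3.3*Mo + 16*N
PREN = 27.6 + 3.3*4.7 + 16*0.34
PREN = 27.6 + 15.51 + 5.44 = 48.55

48.55


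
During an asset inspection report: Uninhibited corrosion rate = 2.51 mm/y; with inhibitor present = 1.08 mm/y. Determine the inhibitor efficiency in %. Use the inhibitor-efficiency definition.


Apply the inhibitor-efficiency definition: IE = (CR_blank − CR_inh)/CR_blank × 100
IE = (2.51 − 1.08) / 2.51 × 100
IE = 1.43 / 2.51 × 100 = 57.0 %

57.0 %


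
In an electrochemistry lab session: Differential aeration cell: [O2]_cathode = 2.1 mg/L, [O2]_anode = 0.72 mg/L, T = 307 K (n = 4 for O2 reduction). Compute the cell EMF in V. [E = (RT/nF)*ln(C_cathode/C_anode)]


Apply the Nernst concentration-cell relation: E = (RT/nF)*ln(C_cathode/C_anode)
RT/nF = 8.314*307/(4*96485) = 0.00661346 V
ln(2.1/0.72) = 1.07044
E = 0.00661346 * 1.07044 = 0.00708 V

0.00708 V


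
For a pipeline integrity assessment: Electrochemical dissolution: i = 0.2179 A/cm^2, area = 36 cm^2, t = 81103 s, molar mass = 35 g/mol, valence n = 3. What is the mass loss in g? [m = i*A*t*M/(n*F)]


Apply Faraday's law: m = i*A*t*M / (n*F)
Total charge passed Q = i*A*t = 0.2179*36*81103 = 636204.3732 C
m = Q*M/(n*F) = 636204.3732*35/(3*96485) = 76.928 g

76.928 g


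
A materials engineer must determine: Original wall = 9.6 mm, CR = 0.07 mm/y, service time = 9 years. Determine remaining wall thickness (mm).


Remaining wall = original − CR × time
t = 9.6 − 0.07*9 = 9.6 − 0.63 = 8.97 mm

8.97 mm


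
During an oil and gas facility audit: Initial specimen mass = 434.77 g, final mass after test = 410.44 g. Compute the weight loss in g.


Weight loss = initial − final
WL = 434.77 − 410.44 = 24.33 g

24.33 g


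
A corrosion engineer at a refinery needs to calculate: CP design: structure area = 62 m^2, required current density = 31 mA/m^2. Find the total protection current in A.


I = area * current density, then convert mA → A (÷1000)
I = 62 * 31 / 1000 = 1.92 A

1.92 A


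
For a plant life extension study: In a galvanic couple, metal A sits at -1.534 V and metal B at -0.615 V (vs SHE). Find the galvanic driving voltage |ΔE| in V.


Driving voltage is the absolute potential difference.
|ΔE| = |-1.534 − (-0.615)| = 0.919 V

0.919 V


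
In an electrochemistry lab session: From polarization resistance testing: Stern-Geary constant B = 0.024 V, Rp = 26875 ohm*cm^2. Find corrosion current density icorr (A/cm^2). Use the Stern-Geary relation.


Apply the Stern-Geary relation: icorr = B / Rp
icorr = 0.024 / 26875 = 8.93×10^-7 A/cm^2

8.93×10^-7 A/cm^2


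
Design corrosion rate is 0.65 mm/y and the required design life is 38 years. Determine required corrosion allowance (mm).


Corrosion allowance = CR × design life
CA = 0.65 * 38 = 24.7 mm

24.7 mm


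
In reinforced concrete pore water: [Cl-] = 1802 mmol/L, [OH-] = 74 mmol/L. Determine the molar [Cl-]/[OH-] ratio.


Threshold parameter = [Cl-] / [OH-] (molar basis; both in mmol/L, so units cancel)
Ratio = 1802 / 74 = 24.35

24.35


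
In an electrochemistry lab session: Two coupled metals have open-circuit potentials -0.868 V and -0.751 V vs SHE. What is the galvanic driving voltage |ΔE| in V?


Driving voltage is the absolute potential difference.
|ΔE| = |-0.868 − (-0.751)| = 0.117 V

0.117 V


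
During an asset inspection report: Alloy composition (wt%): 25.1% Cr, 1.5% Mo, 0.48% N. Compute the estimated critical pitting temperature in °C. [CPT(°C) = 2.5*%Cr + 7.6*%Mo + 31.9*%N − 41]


Apply the ASTM G48 empirical CPT estimate: CPT(°C) = 2.5*%Cr + 7.6*%Mo + 31.9*%N − 41
2.5*25.1 = 62.75; 7.6*1.5 = 11.4; 31.9*0.48 = 15.312
CPT = 62.75 + 11.4 + 15.312 − 41 = 48.462 °C
Rounded to 0.1 °C: CPT ≈ 48.5 °C

48.5 °C


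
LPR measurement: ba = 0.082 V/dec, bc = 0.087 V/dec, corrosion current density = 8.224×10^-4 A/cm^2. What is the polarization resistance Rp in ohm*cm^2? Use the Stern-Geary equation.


Apply the Stern-Geary equation: Rp = ba*bc / (2.303*icorr*(ba+bc))
ba*bc = 0.082*0.087 = 0.007134
ba+bc = 0.169; 2.303*icorr*(ba+bc) = 2.303*8.224×10^-4*0.169 = 3.2008384×10^-4
Rp = 0.007134 / 3.2008384×10^-4 = 22.29 ohm*cm^2

22.29 ohm*cm^2


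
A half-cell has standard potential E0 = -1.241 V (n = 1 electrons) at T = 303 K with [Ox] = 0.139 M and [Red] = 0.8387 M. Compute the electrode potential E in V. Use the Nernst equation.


Apply the Nernst equation: E = E0 + (RT/nF)*ln([Ox]/[Red])
Step 1: RT/nF = 8.314*303/(1*96485) = 0.02610916 V
Step 2: [Ox]/[Red] = 0.139/0.8387 = 0.165733
Step 3: ln(0.165733) = -1.797377
Step 4: correction = 0.02610916 * -1.797377 = -0.047 V
E = -1.241 + -0.047 = -1.288 V

-1.288 V


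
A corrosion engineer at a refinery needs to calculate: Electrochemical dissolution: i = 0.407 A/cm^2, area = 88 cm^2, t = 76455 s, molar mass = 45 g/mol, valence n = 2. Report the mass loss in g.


Apply Faraday's law: m = i*A*t*M / (n*F)
Total charge passed Q = i*A*t = 0.407*88*76455 = 2738312.28 C
m = Q*M/(n*F) = 2738312.28*45/(2*96485) = 638.566 g

638.566 g


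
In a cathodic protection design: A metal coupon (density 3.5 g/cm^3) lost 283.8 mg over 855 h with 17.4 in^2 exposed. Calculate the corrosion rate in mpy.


Apply the mpy weight-loss relation: CR = 534 * W / (D * A * T)
Numerator: 534 * 283.8 = 151549.2
Denominator: 3.5 * 17.4 * 855 = 52069.5
CR = 151549.2 / 52069.5 = 2.9105 mpy

2.9105 mpy


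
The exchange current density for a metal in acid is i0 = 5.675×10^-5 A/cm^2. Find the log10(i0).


i0 = 5.675×10^-5 A/cm^2
log10(i0) = -4.246

-4.246


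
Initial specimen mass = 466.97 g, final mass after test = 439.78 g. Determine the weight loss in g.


Weight loss = initial − final
WL = 466.97 − 439.78 = 27.19 g

27.19 g


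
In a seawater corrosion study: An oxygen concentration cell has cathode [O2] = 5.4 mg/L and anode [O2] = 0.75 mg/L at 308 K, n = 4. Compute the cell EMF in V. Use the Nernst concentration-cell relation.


Apply the Nernst concentration-cell relation: E = (RT/nF)*ln(C_cathode/C_anode)
RT/nF = 8.314*308/(4*96485) = 0.006635 V
ln(5.4/0.75) = 1.97408
E = 0.006635 * 1.97408 = 0.0131 V

0.0131 V


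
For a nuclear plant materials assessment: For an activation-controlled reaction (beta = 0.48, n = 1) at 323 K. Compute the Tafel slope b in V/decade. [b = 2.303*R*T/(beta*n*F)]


Apply the Tafel slope relation: b = 2.303*R*T/(beta*n*F)
Numerator: 2.303 * 8.314 * 323 = 6184.53
Denominator: 0.48 * 1 * 96485 = 46312.8
b = 6184.53 / 46312.8 = 0.134 V/decade

0.134 V/decade


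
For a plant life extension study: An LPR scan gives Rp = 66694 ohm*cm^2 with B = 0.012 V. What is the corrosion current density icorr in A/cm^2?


Apply the Stern-Geary relation: icorr = B / Rp
icorr = 0.012 / 66694 = 1.799×10^-7 A/cm^2

1.799×10^-7 A/cm^2


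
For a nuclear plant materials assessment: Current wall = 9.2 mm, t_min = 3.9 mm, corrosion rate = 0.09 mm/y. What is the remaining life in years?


Apply the remaining-life relation: RL = (t_current − t_min) / CR
RL = (9.2 − 3.9) / 0.09 = 5.3 / 0.09 = 58.9 years

58.9 years


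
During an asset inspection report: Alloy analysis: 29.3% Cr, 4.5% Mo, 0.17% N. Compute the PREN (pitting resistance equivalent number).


Apply the PREN formula: PREN = Cr + 3.3*Mo + 16*N
PREN = 29.3 + 3.3*4.5 + 16*0.17
PREN = 29.3 + 14.85 + 2.72 = 46.87

46.87


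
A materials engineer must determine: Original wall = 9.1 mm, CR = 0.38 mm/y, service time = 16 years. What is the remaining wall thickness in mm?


Remaining wall = original − CR × time
t = 9.1 − 0.38*16 = 9.1 − 6.08 = 3.02 mm

3.02 mm


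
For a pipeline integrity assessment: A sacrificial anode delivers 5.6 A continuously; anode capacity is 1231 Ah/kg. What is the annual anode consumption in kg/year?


Annual consumption = current * hours per year / capacity
Rate = 5.6 * 8760 / 1231 = 39.9 kg/year

39.9 kg/year


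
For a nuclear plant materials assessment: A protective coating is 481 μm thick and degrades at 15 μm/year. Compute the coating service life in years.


Service life = thickness / degradation rate
Life = 481 / 15 = 32.1 years

32.1 years


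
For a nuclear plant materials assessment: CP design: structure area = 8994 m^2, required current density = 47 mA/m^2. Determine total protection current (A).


I = area * current density, then convert mA → A (÷1000)
I = 8994 * 47 / 1000 = 422.72 A

422.72 A


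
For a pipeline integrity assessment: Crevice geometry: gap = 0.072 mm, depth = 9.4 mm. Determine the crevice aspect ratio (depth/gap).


Aspect ratio = depth / gap
Ratio = 9.4 / 0.072 = 130.6

130.6


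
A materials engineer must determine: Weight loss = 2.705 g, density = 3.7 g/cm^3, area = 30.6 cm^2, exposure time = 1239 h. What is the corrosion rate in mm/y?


Apply the mm/y weight-loss relation: CR = 87600 * W / (D * A * T)
Numerator: 87600 * 2.705 = 236958.0
Denominator: 3.7 * 30.6 * 1239 = 140279.58
CR = 236958.0 / 140279.58 = 1.6892 mm/y

1.6892 mm/y


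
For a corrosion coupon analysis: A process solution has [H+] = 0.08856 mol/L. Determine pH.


pH = −log10[H+]
pH = −log10(0.08856) = 1.05

1.05


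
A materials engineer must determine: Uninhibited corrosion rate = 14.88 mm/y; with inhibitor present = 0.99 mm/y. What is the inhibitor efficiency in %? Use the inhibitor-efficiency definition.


Apply the inhibitor-efficiency definition: IE = (CR_blank − CR_inh)/CR_blank × 100
IE = (14.88 − 0.99) / 14.88 × 100
IE = 13.89 / 14.88 × 100 = 93.3 %

93.3 %


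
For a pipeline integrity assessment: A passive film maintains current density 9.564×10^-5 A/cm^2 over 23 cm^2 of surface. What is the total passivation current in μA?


I = i_pass * A, then convert A → μA (×10^6)
I = 9.564×10^-5 * 23 * 10^6 = 2199.72 μA

2199.72 μA


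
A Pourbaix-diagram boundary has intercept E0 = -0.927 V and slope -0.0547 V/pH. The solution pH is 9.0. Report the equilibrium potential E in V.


Apply the Pourbaix line equation: E = E0 + slope*pH
E = -0.927 + (-0.0547)*9.0 = -0.927 + (-0.4923) = -1.4193 V
Rounded to 4 decimal places: E = -1.4193 V

-1.4193 V


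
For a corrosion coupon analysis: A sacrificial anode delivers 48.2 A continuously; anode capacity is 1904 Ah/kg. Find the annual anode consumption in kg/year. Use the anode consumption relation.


Annual consumption = current * hours per year / capacity
Rate = 48.2 * 8760 / 1904 = 221.8 kg/year

221.8 kg/year


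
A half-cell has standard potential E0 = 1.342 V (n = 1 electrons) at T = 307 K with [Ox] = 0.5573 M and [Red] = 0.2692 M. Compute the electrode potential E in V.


Apply the Nernst equation: E = E0 + (RT/nF)*ln([Ox]/[Red])
Step 1: RT/nF = 8.314*307/(1*96485) = 0.02645383 V
Step 2: [Ox]/[Red] = 0.5573/0.2692 = 2.070208
Step 3: ln(2.070208) = 0.727649
Step 4: correction = 0.02645383 * 0.727649 = 0.0192 V
E = 1.342 + 0.0192 = 1.3612 V

1.3612 V


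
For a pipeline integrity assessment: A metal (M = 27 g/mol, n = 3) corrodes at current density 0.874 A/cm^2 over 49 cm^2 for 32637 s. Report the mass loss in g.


Apply Faraday's law: m = i*A*t*M / (n*F)
Total charge passed Q = i*A*t = 0.874*49*32637 = 1397712.162 C
m = Q*M/(n*F) = 1397712.162*27/(3*96485) = 130.37684 g

130.37684 g


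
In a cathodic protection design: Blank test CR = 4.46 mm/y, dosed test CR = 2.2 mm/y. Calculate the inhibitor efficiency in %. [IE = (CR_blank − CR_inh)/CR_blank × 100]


Apply the inhibitor-efficiency definition: IE = (CR_blank − CR_inh)/CR_blank × 100
IE = (4.46 − 2.2) / 4.46 × 100
IE = 2.26 / 4.46 × 100 = 50.7 %

50.7 %


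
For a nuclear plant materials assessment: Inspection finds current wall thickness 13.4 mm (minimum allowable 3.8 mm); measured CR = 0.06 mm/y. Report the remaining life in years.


Apply the remaining-life relation: RL = (t_current − t_min) / CR
RL = (13.4 − 3.8) / 0.06 = 9.6 / 0.06 = 160.0 years

160.0 years


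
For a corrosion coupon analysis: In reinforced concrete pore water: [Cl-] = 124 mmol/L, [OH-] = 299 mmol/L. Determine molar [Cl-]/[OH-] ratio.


Threshold parameter = [Cl-] / [OH-] (molar basis; both in mmol/L, so units cancel)
Ratio = 124 / 299 = 0.41

0.41


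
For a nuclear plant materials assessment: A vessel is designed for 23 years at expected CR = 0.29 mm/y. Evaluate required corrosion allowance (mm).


Corrosion allowance = CR × design life
CA = 0.29 * 23 = 6.67 mm

6.67 mm


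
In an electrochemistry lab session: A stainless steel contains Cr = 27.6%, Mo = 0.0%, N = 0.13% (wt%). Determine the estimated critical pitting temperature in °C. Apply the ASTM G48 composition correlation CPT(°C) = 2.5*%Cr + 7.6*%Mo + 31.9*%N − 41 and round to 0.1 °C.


Apply the ASTM G48 empirical CPT estimate: CPT(°C) = 2.5*%Cr + 7.6*%Mo + 31.9*%N − 41
2.5*27.6 = 69; 7.6*0.0 = 0; 31.9*0.13 = 4.147
CPT = 69 + 0 + 4.147 − 41 = 32.147 °C
Rounded to 0.1 °C: CPT ≈ 32.1 °C

32.1 °C


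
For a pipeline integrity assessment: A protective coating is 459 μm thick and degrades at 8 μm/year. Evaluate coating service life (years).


Service life = thickness / degradation rate
Life = 459 / 8 = 57.4 years

57.4 years


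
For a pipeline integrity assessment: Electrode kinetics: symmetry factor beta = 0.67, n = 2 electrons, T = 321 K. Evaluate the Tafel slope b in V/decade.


Apply the Tafel slope relation: b = 2.303*R*T/(beta*n*F)
Numerator: 2.303 * 8.314 * 321 = 6146.23
Denominator: 0.67 * 2 * 96485 = 129289.9
b = 6146.23 / 129289.9 = 0.0475 V/decade

0.0475 V/decade


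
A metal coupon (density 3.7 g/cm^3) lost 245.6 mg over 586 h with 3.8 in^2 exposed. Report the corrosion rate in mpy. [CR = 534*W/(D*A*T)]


Apply the mpy weight-loss relation: CR = 534 * W / (D * A * T)
Numerator: 534 * 245.6 = 131150.4
Denominator: 3.7 * 3.8 * 586 = 8239.16
CR = 131150.4 / 8239.16 = 15.918 mpy

15.918 mpy


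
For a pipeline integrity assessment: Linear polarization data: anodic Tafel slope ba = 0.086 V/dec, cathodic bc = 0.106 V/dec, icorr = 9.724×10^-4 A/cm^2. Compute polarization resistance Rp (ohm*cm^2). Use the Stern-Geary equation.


Apply the Stern-Geary equation: Rp = ba*bc / (2.303*icorr*(ba+bc))
ba*bc = 0.086*0.106 = 0.009116
ba+bc = 0.192; 2.303*icorr*(ba+bc) = 2.303*9.724×10^-4*0.192 = 4.2997194×10^-4
Rp = 0.009116 / 4.2997194×10^-4 = 21.2 ohm*cm^2

21.2 ohm*cm^2


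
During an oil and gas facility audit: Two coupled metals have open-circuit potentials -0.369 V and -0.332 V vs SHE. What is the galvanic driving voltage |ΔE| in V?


Driving voltage is the absolute potential difference.
|ΔE| = |-0.369 − (-0.332)| = 0.037 V

0.037 V


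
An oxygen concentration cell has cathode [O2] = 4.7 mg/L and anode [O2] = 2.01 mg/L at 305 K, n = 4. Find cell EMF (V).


Apply the Nernst concentration-cell relation: E = (RT/nF)*ln(C_cathode/C_anode)
RT/nF = 8.314*305/(4*96485) = 0.00657037 V
ln(4.7/2.01) = 0.84943
E = 0.00657037 * 0.84943 = 0.00558 V

0.00558 V


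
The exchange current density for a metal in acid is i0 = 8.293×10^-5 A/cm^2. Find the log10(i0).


i0 = 8.293×10^-5 A/cm^2
log10(i0) = -4.081

-4.081


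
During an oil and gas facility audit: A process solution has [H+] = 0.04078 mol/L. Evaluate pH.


pH = −log10[H+]
pH = −log10(0.04078) = 1.39

1.39


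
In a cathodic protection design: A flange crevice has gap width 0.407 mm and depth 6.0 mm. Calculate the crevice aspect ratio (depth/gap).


Aspect ratio = depth / gap
Ratio = 6.0 / 0.407 = 14.7

14.7


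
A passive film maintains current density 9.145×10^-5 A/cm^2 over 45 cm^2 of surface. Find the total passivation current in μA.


I = i_pass * A, then convert A → μA (×10^6)
I = 9.145×10^-5 * 45 * 10^6 = 4115.25 μA

4115.25 μA


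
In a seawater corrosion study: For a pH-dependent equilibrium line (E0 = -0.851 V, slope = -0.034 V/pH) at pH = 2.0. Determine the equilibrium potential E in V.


Apply the Pourbaix line equation: E = E0 + slope*pH
E = -0.851 + (-0.034)*2.0 = -0.851 + (-0.068) = -0.919 V
Rounded to 3 decimal places: E = -0.919 V

-0.919 V


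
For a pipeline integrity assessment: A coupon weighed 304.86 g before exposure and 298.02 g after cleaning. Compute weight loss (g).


Weight loss = initial − final
WL = 304.86 − 298.02 = 6.84 g

6.84 g


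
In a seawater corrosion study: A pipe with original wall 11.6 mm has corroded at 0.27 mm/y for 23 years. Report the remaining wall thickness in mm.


Remaining wall = original − CR × time
t = 11.6 − 0.27*23 = 11.6 − 6.21 = 5.39 mm

5.39 mm


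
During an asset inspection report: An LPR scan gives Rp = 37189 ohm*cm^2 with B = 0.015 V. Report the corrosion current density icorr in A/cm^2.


Apply the Stern-Geary relation: icorr = B / Rp
icorr = 0.015 / 37189 = 4.033×10^-7 A/cm^2

4.033×10^-7 A/cm^2


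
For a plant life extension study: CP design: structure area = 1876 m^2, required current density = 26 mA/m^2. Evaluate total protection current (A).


I = area * current density, then convert mA → A (÷1000)
I = 1876 * 26 / 1000 = 48.78 A

48.78 A


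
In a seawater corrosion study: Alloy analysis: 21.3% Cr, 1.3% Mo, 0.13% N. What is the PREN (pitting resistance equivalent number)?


Apply the PREN formula: PREN = Cr + 3.3*Mo + 16*N
PREN = 21.3 + 3.3*1.3 + 16*0.13
PREN = 21.3 + 4.29 + 2.08 = 27.67

27.67


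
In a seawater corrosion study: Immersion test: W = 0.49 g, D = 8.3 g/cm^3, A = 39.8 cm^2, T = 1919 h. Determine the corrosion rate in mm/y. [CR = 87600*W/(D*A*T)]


Apply the mm/y weight-loss relation: CR = 87600 * W / (D * A * T)
Numerator: 87600 * 0.49 = 42924.0
Denominator: 8.3 * 39.8 * 1919 = 633922.46
CR = 42924.0 / 633922.46 = 0.06771 mm/y

0.06771 mm/y


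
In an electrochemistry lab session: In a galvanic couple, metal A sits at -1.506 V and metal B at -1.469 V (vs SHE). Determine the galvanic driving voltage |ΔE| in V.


Driving voltage is the absolute potential difference.
|ΔE| = |-1.506 − (-1.469)| = 0.037 V

0.037 V


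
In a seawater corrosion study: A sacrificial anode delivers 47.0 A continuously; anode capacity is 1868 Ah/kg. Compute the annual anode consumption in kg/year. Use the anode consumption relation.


Annual consumption = current * hours per year / capacity
Rate = 47.0 * 8760 / 1868 = 220.4 kg/year

220.4 kg/year


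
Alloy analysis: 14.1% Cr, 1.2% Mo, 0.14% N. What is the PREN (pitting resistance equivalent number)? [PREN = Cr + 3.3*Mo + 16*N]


Apply the PREN formula: PREN = Cr + 3.3*Mo + 16*N
PREN = 14.1 + 3.3*1.2 + 16*0.14
PREN = 14.1 + 3.96 + 2.24 = 20.3

20.3


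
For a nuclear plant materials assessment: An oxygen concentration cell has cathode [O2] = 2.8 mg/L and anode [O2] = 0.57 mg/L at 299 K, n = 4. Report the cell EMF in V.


Apply the Nernst concentration-cell relation: E = (RT/nF)*ln(C_cathode/C_anode)
RT/nF = 8.314*299/(4*96485) = 0.00644112 V
ln(2.8/0.57) = 1.59174
E = 0.00644112 * 1.59174 = 0.01025 V

0.01025 V


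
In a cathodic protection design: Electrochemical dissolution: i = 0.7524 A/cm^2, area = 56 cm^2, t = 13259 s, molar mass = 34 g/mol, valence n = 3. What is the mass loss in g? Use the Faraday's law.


Apply Faraday's law: m = i*A*t*M / (n*F)
Total charge passed Q = i*A*t = 0.7524*56*13259 = 558660.0096 C
m = Q*M/(n*F) = 558660.0096*34/(3*96485) = 65.621 g

65.621 g


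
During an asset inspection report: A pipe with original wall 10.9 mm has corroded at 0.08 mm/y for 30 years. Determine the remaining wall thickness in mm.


Remaining wall = original − CR × time
t = 10.9 − 0.08*30 = 10.9 − 2.4 = 8.5 mm

8.5 mm


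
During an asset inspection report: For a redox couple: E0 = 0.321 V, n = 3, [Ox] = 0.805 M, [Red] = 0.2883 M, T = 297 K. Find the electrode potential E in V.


Apply the Nernst equation: E = E0 + (RT/nF)*ln([Ox]/[Red])
Step 1: RT/nF = 8.314*297/(3*96485) = 0.00853071 V
Step 2: [Ox]/[Red] = 0.805/0.2883 = 2.79223
Step 3: ln(2.79223) = 1.026841
Step 4: correction = 0.00853071 * 1.026841 = 0.0088 V
E = 0.321 + 0.0088 = 0.3298 V

0.3298 V


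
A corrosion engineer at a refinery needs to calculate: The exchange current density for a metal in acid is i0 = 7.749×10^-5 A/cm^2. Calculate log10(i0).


i0 = 7.749×10^-5 A/cm^2
log10(i0) = -4.111

-4.111


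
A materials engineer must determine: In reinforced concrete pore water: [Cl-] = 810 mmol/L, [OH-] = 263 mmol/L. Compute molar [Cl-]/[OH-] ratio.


Threshold parameter = [Cl-] / [OH-] (molar basis; both in mmol/L, so units cancel)
Ratio = 810 / 263 = 3.08

3.08


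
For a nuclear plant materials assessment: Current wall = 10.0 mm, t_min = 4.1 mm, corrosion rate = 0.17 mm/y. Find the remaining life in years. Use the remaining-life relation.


Apply the remaining-life relation: RL = (t_current − t_min) / CR
RL = (10.0 − 4.1) / 0.17 = 5.9 / 0.17 = 34.7 years

34.7 years


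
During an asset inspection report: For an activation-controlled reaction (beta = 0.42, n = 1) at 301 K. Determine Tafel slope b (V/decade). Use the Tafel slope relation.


Apply the Tafel slope relation: b = 2.303*R*T/(beta*n*F)
Numerator: 2.303 * 8.314 * 301 = 5763.29
Denominator: 0.42 * 1 * 96485 = 40523.7
b = 5763.29 / 40523.7 = 0.1422 V/decade

0.1422 V/decade


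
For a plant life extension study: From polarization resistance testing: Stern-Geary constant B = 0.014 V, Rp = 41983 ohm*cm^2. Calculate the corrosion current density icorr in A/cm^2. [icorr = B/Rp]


Apply the Stern-Geary relation: icorr = B / Rp
icorr = 0.014 / 41983 = 3.335×10^-7 A/cm^2

3.335×10^-7 A/cm^2


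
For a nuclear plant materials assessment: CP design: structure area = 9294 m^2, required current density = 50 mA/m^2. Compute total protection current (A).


I = area * current density, then convert mA → A (÷1000)
I = 9294 * 50 / 1000 = 464.7 A

464.7 A


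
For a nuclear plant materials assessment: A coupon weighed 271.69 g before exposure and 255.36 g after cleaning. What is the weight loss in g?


Weight loss = initial − final
WL = 271.69 − 255.36 = 16.33 g

16.33 g


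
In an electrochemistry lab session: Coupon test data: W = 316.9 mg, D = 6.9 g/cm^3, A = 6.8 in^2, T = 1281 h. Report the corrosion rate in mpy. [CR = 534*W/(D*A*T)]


Apply the mpy weight-loss relation: CR = 534 * W / (D * A * T)
Numerator: 534 * 316.9 = 169224.6
Denominator: 6.9 * 6.8 * 1281 = 60104.52
CR = 169224.6 / 60104.52 = 2.816 mpy

2.816 mpy


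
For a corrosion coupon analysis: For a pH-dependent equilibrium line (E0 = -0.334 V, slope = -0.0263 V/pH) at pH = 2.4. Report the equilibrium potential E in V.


Apply the Pourbaix line equation: E = E0 + slope*pH
E = -0.334 + (-0.0263)*2.4 = -0.334 + (-0.06312) = -0.39712 V
Rounded to 3 decimal places: E = -0.397 V

-0.397 V


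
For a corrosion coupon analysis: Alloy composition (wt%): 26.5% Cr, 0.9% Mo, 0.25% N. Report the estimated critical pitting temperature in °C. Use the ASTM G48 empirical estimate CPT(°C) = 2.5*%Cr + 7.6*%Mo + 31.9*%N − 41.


Apply the ASTM G48 empirical CPT estimate: CPT(°C) = 2.5*%Cr + 7.6*%Mo + 31.9*%N − 41
2.5*26.5 = 66.25; 7.6*0.9 = 6.84; 31.9*0.25 = 7.975
CPT = 66.25 + 6.84 + 7.975 − 41 = 40.065 °C
Rounded to 0.1 °C: CPT ≈ 40.1 °C

40.1 °C


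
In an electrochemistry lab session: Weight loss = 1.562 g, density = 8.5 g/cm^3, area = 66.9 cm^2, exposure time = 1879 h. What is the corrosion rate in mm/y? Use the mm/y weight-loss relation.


Apply the mm/y weight-loss relation: CR = 87600 * W / (D * A * T)
Numerator: 87600 * 1.562 = 136831.2
Denominator: 8.5 * 66.9 * 1879 = 1068493.35
CR = 136831.2 / 1068493.35 = 0.12806 mm/y

0.12806 mm/y


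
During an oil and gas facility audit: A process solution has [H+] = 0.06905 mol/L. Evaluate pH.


pH = −log10[H+]
pH = −log10(0.06905) = 1.16

1.16


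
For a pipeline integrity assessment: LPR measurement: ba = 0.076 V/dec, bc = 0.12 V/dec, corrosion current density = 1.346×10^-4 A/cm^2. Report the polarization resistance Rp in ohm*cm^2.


Apply the Stern-Geary equation: Rp = ba*bc / (2.303*icorr*(ba+bc))
ba*bc = 0.076*0.12 = 0.00912
ba+bc = 0.196; 2.303*icorr*(ba+bc) = 2.303*1.346×10^-4*0.196 = 6.0756825×10^-5
Rp = 0.00912 / 6.0756825×10^-5 = 150.1 ohm*cm^2

150.1 ohm*cm^2


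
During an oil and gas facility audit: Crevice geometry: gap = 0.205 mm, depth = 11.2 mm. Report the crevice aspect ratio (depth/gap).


Aspect ratio = depth / gap
Ratio = 11.2 / 0.205 = 54.6

54.6


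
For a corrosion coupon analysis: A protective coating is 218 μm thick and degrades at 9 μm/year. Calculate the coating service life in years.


Service life = thickness / degradation rate
Life = 218 / 9 = 24.2 years

24.2 years


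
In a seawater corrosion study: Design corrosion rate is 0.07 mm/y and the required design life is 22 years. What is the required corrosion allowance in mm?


Corrosion allowance = CR × design life
CA = 0.07 * 22 = 1.54 mm

1.54 mm


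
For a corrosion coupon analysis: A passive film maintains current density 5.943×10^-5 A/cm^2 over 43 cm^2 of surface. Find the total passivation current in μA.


I = i_pass * A, then convert A → μA (×10^6)
I = 5.943×10^-5 * 43 * 10^6 = 2555.49 μA

2555.49 μA


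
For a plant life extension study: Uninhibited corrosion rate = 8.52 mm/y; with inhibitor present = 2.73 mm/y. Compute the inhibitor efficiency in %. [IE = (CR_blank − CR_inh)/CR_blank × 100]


Apply the inhibitor-efficiency definition: IE = (CR_blank − CR_inh)/CR_blank × 100
IE = (8.52 − 2.73) / 8.52 × 100
IE = 5.79 / 8.52 × 100 = 68.0 %

68.0 %


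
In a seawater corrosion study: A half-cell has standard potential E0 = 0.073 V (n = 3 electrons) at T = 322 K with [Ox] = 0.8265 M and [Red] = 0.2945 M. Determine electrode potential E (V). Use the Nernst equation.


Apply the Nernst equation: E = E0 + (RT/nF)*ln([Ox]/[Red])
Step 1: RT/nF = 8.314*322/(3*96485) = 0.00924879 V
Step 2: [Ox]/[Red] = 0.8265/0.2945 = 2.806452
Step 3: ln(2.806452) = 1.031921
Step 4: correction = 0.00924879 * 1.031921 = 0.01 V
E = 0.073 + 0.01 = 0.083 V

0.083 V


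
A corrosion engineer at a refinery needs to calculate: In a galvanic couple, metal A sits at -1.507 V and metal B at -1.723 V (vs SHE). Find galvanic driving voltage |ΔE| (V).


Driving voltage is the absolute potential difference.
|ΔE| = |-1.507 − (-1.723)| = 0.216 V

0.216 V
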